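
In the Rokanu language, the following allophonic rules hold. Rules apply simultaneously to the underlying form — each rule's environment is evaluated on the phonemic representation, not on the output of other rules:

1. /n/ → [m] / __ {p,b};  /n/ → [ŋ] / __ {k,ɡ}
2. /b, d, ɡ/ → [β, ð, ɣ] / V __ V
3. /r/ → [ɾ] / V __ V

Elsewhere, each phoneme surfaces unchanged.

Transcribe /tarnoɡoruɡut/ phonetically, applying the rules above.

[tarnoɣoɾuɣut]

/t/ stays [t].
/a/ (between /t/ and /r/): no rule targets it → [a].
/r/ — between /a/ and /n/; rule 3 does not apply here → [r].
/n/ (between /r/ and /o/) is in the target of rule 1 but the environment (before a labial or velar stop) is not met → [n].
/o/ — not in any rule's target class → [o].
Rule 2 applies to /ɡ/ (between /o/ and /o/: between two vowels) → [ɣ].
/o/ — not in any rule's target class → [o].
/r/ — between /o/ and /u/, between two vowels — surfaces as [ɾ] (rule 3).
/u/ (between /r/ and /ɡ/) is unaffected → [u].
/ɡ/ meets the environment for rule 2 (between two vowels) → [ɣ].
/u/ (between /ɡ/ and /t/): no rule targets it → [u].
/t/ — not in any rule's target class → [t].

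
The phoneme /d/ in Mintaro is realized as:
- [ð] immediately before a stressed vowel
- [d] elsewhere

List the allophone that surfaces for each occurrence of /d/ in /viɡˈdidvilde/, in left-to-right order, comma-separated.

Occurrence 1 (position 4): immediately before a stressed vowel → [ð].
Occurrence 2 (position 6): no conditioning environment matches → elsewhere allophone [d].
Occurrence 3 (position 10): no conditioning environment matches → elsewhere allophone [d].

[ð], [d], [d]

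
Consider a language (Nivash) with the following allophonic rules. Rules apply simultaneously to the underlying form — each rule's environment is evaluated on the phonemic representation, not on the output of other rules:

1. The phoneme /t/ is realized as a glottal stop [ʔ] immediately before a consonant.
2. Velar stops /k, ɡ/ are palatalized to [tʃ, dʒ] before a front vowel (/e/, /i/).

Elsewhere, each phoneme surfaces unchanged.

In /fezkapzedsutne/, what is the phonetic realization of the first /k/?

[k]

/k/ (between /z/ and /a/) is in the target of rule 2 but the environment (before a front vowel) is not met → [k].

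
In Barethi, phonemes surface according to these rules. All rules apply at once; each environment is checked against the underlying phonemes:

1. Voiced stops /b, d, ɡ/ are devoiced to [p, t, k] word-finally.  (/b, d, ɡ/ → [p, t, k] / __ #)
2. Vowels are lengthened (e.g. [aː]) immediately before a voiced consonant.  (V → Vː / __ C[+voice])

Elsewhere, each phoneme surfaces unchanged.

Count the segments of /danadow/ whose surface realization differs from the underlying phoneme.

3

Segments that undergo a rule: /a/ → [aː] (rule 2); /a/ → [aː] (rule 2); /o/ → [oː] (rule 2).
All other segments surface unchanged.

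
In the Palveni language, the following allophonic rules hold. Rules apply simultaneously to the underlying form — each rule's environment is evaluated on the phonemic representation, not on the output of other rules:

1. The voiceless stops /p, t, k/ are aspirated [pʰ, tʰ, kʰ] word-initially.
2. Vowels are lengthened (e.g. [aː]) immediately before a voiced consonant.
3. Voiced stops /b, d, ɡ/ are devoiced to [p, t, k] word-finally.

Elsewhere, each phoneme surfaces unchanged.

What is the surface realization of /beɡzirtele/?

/b/ (word-initial) is in the target of rule 3 but the environment (word-finally) is not met → [b].
/e/ (between /b/ and /ɡ/) occurs before a voiced consonant → [eː] by rule 2.
/ɡ/ (between /e/ and /z/) fails the environment for rule 3, so it stays [ɡ].
/z/ (between /ɡ/ and /i/): no rule targets it → [z].
/i/ (between /z/ and /r/): before a voiced consonant, so rule 2 applies → [iː].
/r/ — not in any rule's target class → [r].
/t/ (between /r/ and /e/) fails the environment for rule 1, so it stays [t].
/e/ — between /t/ and /l/, before a voiced consonant — surfaces as [eː] (rule 2).
/l/ (between /e/ and /e/) is unaffected → [l].
/e/ (word-final) is in the target of rule 2 but the environment (before a voiced consonant) is not met → [e].

[beːɡziːrteːle]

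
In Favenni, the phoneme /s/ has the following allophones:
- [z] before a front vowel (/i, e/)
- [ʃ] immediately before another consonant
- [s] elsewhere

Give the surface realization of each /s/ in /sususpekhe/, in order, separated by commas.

[s], [s], [ʃ]

Occurrence 1 (position 1): no conditioning environment matches → elsewhere allophone [s].
Occurrence 2 (position 3): no conditioning environment matches → elsewhere allophone [s].
Occurrence 3 (position 5): immediately before another consonant → [ʃ].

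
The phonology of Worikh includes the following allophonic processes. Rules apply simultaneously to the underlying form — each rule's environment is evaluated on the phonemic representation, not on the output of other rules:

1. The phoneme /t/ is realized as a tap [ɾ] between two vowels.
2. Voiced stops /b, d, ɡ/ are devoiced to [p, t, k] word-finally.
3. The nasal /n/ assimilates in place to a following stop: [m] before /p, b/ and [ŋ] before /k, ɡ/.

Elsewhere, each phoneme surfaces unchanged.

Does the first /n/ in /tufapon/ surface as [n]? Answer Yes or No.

/n/ — word-final; rule 3 does not apply here → [n].
The actual realization is [n], which matches [n].

Yes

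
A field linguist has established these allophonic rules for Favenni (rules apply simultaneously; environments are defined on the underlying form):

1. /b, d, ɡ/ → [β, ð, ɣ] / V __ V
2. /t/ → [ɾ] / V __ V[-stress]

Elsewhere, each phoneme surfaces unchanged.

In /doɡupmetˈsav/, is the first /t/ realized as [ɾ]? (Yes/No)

No

/t/ — between /e/ and /s/; rule 2 does not apply here → [t].
The actual realization is [t], not [ɾ].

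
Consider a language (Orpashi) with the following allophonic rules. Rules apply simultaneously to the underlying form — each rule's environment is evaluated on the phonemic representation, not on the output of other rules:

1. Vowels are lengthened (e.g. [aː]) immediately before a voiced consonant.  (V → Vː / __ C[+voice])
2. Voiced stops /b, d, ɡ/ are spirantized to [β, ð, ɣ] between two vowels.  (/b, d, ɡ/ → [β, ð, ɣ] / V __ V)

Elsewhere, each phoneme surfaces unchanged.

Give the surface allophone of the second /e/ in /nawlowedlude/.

[e]

/e/ (word-final): rule 1 targets it, but not before a voiced consonant → unchanged [e].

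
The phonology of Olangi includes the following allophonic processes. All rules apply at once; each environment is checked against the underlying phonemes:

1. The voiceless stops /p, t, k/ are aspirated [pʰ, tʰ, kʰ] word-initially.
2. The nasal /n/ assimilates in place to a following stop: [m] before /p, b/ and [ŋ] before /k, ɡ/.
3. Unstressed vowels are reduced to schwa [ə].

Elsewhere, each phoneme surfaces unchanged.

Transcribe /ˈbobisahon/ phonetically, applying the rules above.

[ˈbobəsəhən]

/b/ — not in any rule's target class → [b].
/o/ (between /b/ and /b/) is in the target of rule 3 but the environment (in an unstressed syllable) is not met → [o].
/b/ — not in any rule's target class → [b].
Rule 3 applies to /i/ (between /b/ and /s/: in an unstressed syllable) → [ə].
/s/ — not in any rule's target class → [s].
Rule 3 applies to /a/ (between /s/ and /h/: in an unstressed syllable) → [ə].
/h/ (between /a/ and /o/) is unaffected → [h].
/o/ (between /h/ and /n/): in an unstressed syllable, so rule 3 applies → [ə].
/n/ (word-final) fails the environment for rule 2, so it stays [n].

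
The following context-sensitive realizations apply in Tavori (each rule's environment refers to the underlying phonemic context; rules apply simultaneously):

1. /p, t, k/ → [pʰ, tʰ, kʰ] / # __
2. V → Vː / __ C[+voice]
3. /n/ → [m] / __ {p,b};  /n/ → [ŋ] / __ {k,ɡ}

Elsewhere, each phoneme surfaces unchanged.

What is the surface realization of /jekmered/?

[jekmeːreːd]

/j/ (word-initial): no rule targets it → [j].
/e/ (between /j/ and /k/) is in the target of rule 2 but the environment (before a voiced consonant) is not met → [e].
/k/ (between /e/ and /m/) is in the target of rule 1 but the environment (word-initially) is not met → [k].
/m/ — not in any rule's target class → [m].
/e/ (between /m/ and /r/) occurs before a voiced consonant → [eː] by rule 2.
/r/ (between /e/ and /e/) is unaffected → [r].
Rule 2 applies to /e/ (between /r/ and /d/: before a voiced consonant) → [eː].
/d/ (word-final) is unaffected → [d].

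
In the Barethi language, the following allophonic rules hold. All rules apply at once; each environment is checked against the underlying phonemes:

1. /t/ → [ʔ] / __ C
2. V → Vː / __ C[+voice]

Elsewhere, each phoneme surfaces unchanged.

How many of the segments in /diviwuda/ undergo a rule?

Segments that undergo a rule: /i/ → [iː] (rule 2); /i/ → [iː] (rule 2); /u/ → [uː] (rule 2).
All other segments surface unchanged.

3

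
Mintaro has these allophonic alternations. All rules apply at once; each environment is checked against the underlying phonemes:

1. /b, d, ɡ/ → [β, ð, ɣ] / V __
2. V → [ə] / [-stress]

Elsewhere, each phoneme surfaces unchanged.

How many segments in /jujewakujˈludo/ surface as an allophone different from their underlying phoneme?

Segments that undergo a rule: /u/ → [ə] (rule 2); /e/ → [ə] (rule 2); /a/ → [ə] (rule 2); /u/ → [ə] (rule 2); /d/ → [ð] (rule 1); /o/ → [ə] (rule 2).
All other segments surface unchanged.

6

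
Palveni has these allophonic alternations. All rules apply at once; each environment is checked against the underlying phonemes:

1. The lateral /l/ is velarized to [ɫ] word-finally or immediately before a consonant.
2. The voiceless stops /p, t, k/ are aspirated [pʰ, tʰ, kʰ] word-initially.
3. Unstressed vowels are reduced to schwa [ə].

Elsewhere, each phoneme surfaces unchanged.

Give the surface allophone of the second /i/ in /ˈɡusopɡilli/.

[ə]

/i/ meets the environment for rule 3 (in an unstressed syllable) → [ə].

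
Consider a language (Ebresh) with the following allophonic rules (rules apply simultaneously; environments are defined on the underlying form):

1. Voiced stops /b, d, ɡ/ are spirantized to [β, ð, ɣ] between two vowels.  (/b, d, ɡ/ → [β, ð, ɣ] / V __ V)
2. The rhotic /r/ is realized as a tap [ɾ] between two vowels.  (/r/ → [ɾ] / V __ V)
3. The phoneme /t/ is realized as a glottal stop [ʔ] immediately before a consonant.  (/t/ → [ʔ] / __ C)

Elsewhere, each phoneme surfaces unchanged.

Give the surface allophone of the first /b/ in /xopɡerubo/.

[β]

/b/ (between /u/ and /o/): between two vowels, so rule 1 applies → [β].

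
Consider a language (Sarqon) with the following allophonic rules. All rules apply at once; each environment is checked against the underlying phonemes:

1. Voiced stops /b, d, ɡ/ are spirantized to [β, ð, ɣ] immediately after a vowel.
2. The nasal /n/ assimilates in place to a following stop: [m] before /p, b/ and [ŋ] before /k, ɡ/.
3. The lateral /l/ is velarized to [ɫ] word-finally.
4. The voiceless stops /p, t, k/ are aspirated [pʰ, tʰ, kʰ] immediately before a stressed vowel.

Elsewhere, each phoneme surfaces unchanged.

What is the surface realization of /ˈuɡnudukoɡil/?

/ɡ/ — between /u/ and /n/, immediately after a vowel — surfaces as [ɣ] (rule 1).
/n/ (between /ɡ/ and /u/) is in the target of rule 2 but the environment (before a labial or velar stop) is not met → [n].
Rule 1 applies to /d/ (between /u/ and /u/: immediately after a vowel) → [ð].
/k/ (between /u/ and /o/): rule 4 targets it, but not immediately before a stressed vowel → unchanged [k].
/ɡ/ meets the environment for rule 1 (immediately after a vowel) → [ɣ].
/l/ (word-final): word-finally, so rule 3 applies → [ɫ].

[ˈuɣnuðukoɣiɫ]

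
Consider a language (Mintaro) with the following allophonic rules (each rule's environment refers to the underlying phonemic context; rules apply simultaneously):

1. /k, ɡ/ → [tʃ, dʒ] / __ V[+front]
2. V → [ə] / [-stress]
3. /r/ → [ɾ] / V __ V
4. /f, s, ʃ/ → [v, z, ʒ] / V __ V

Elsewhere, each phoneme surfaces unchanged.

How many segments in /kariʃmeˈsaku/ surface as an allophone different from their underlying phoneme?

6

Segments that undergo a rule: /a/ → [ə] (rule 2); /r/ → [ɾ] (rule 3); /i/ → [ə] (rule 2); /e/ → [ə] (rule 2); /s/ → [z] (rule 4); /u/ → [ə] (rule 2).
All other segments surface unchanged.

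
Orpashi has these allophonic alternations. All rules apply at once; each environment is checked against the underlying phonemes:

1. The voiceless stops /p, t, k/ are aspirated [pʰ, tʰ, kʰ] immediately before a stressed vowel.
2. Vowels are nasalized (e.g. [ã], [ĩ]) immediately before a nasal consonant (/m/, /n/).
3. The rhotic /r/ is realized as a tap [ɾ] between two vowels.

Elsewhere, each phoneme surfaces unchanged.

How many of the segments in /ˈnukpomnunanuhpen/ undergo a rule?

Segments that undergo a rule: /o/ → [õ] (rule 2); /u/ → [ũ] (rule 2); /a/ → [ã] (rule 2); /e/ → [ẽ] (rule 2).
All other segments surface unchanged.

4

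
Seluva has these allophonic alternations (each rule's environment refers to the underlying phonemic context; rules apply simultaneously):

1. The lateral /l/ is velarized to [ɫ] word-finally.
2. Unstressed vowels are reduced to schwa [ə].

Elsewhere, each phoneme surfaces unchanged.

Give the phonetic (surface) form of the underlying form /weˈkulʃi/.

[wəˈkulʃə]

/e/ (between /w/ and /k/): in an unstressed syllable, so rule 2 applies → [ə].
/u/ (between /k/ and /l/): rule 2 targets it, but not in an unstressed syllable → unchanged [u].
/l/ (between /u/ and /ʃ/): rule 1 targets it, but not word-finally → unchanged [l].
Rule 2 applies to /i/ (word-final: in an unstressed syllable) → [ə].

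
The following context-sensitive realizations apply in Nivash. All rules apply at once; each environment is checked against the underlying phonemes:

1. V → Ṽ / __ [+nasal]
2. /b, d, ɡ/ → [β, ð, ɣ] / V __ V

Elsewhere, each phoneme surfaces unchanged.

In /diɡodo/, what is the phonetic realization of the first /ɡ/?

[ɣ]

/ɡ/ (between /i/ and /o/) occurs between two vowels → [ɣ] by rule 2.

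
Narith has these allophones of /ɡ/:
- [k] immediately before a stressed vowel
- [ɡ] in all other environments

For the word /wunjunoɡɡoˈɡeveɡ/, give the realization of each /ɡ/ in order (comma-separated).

Occurrence 1 (position 8): no conditioning environment matches → elsewhere allophone [ɡ].
Occurrence 2 (position 9): no conditioning environment matches → elsewhere allophone [ɡ].
Occurrence 3 (position 11): immediately before a stressed vowel → [k].
Occurrence 4 (position 15): no conditioning environment matches → elsewhere allophone [ɡ].

[ɡ], [ɡ], [k], [ɡ]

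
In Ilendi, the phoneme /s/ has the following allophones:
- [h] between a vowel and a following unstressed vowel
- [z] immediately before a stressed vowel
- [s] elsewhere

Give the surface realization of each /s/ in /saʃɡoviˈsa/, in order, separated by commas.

[s], [z]

Occurrence 1 (position 1): no conditioning environment matches → elsewhere allophone [s].
Occurrence 2 (position 8): immediately before a stressed vowel → [z].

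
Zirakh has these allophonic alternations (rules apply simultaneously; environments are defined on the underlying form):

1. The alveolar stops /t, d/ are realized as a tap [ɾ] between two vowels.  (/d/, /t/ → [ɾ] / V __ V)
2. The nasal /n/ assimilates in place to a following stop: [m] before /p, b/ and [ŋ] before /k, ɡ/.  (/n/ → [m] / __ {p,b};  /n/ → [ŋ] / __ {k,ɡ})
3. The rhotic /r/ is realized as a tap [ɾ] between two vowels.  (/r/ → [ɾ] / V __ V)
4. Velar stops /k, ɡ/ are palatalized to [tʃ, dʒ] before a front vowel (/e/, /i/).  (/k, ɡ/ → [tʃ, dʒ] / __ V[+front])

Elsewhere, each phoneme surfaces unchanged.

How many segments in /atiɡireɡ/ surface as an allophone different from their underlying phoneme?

Segments that undergo a rule: /t/ → [ɾ] (rule 1); /ɡ/ → [dʒ] (rule 4); /r/ → [ɾ] (rule 3).
All other segments surface unchanged.

3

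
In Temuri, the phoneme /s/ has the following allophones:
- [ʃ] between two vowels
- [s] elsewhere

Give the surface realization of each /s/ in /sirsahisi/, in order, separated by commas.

Occurrence 1 (position 1): no conditioning environment matches → elsewhere allophone [s].
Occurrence 2 (position 4): no conditioning environment matches → elsewhere allophone [s].
Occurrence 3 (position 8): between two vowels → [ʃ].

[s], [s], [ʃ]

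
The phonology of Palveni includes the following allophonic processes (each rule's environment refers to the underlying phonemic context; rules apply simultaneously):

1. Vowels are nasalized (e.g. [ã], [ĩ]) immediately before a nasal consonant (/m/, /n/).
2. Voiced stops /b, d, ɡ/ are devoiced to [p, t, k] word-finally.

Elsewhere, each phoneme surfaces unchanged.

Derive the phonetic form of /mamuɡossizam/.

[mãmuɡossizãm]

/a/ (between /m/ and /m/): before a nasal consonant, so rule 1 applies → [ã].
/u/ — between /m/ and /ɡ/; rule 1 does not apply here → [u].
/ɡ/ (between /u/ and /o/): rule 2 targets it, but not word-finally → unchanged [ɡ].
/o/ (between /ɡ/ and /s/) is in the target of rule 1 but the environment (before a nasal consonant) is not met → [o].
/i/ (between /s/ and /z/): rule 1 targets it, but not before a nasal consonant → unchanged [i].
/a/ meets the environment for rule 1 (before a nasal consonant) → [ã].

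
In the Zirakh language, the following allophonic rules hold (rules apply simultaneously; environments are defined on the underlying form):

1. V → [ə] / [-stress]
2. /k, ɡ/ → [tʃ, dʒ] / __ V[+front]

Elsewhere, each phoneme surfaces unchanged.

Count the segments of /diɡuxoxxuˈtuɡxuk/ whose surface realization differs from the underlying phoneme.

Segments that undergo a rule: /i/ → [ə] (rule 1); /u/ → [ə] (rule 1); /o/ → [ə] (rule 1); /u/ → [ə] (rule 1); /u/ → [ə] (rule 1).
All other segments surface unchanged.

5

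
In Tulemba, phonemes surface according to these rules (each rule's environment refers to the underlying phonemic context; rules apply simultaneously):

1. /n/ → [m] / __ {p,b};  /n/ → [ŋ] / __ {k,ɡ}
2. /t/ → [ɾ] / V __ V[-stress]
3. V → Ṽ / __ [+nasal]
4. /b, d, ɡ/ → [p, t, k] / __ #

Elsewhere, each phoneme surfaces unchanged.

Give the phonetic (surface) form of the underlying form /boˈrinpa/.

[boˈrĩmpa]

/b/ — word-initial; rule 4 does not apply here → [b].
/o/ (between /b/ and /r/): rule 3 targets it, but not before a nasal consonant → unchanged [o].
/r/ — not in any rule's target class → [r].
/i/ — between /r/ and /n/, before a nasal consonant — surfaces as [ĩ] (rule 3).
/n/ (between /i/ and /p/): before a labial or velar stop, so rule 1 applies → [m].
/p/ stays [p].
/a/ (word-final) fails the environment for rule 3, so it stays [a].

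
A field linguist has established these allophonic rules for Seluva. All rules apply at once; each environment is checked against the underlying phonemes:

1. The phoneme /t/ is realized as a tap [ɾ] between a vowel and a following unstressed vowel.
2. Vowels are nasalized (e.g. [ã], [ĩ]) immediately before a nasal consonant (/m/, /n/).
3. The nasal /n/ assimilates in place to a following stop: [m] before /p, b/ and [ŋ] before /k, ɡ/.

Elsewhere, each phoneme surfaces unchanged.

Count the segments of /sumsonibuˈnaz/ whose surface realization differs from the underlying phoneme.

Segments that undergo a rule: /u/ → [ũ] (rule 2); /o/ → [õ] (rule 2); /u/ → [ũ] (rule 2).
All other segments surface unchanged.

3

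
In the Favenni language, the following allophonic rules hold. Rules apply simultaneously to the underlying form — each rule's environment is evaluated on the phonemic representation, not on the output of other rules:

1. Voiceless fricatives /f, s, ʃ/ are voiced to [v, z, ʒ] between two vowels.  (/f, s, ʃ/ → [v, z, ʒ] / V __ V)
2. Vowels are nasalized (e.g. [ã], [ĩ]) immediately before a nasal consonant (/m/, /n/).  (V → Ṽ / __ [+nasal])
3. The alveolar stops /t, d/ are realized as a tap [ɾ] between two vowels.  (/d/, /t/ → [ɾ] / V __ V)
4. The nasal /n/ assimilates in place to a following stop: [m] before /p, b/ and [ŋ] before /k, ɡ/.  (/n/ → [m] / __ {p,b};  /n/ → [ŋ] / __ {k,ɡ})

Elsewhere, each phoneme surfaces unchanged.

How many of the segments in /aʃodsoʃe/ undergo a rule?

Segments that undergo a rule: /ʃ/ → [ʒ] (rule 1); /ʃ/ → [ʒ] (rule 1).
All other segments surface unchanged.

2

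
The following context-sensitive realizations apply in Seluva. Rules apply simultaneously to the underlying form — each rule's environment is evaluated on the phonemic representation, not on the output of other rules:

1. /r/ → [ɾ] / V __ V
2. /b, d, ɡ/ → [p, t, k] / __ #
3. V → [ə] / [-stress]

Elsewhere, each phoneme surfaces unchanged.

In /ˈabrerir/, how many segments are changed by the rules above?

3

Segments that undergo a rule: /e/ → [ə] (rule 3); /r/ → [ɾ] (rule 1); /i/ → [ə] (rule 3).
All other segments surface unchanged.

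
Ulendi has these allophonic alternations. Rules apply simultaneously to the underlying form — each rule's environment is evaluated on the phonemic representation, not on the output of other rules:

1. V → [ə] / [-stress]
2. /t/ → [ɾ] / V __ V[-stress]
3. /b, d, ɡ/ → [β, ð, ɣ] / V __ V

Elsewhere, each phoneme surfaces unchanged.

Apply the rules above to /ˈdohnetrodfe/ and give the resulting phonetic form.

[ˈdohnətrədfə]

/d/ (word-initial): rule 3 targets it, but not between two vowels → unchanged [d].
/o/ (between /d/ and /h/): rule 1 targets it, but not in an unstressed syllable → unchanged [o].
/h/ (between /o/ and /n/) is unaffected → [h].
/n/ stays [n].
Rule 1 applies to /e/ (between /n/ and /t/: in an unstressed syllable) → [ə].
/t/ — between /e/ and /r/; rule 2 does not apply here → [t].
/r/ — not in any rule's target class → [r].
/o/ meets the environment for rule 1 (in an unstressed syllable) → [ə].
/d/ — between /o/ and /f/; rule 3 does not apply here → [d].
/f/ (between /d/ and /e/) is unaffected → [f].
/e/ (word-final) occurs in an unstressed syllable → [ə] by rule 1.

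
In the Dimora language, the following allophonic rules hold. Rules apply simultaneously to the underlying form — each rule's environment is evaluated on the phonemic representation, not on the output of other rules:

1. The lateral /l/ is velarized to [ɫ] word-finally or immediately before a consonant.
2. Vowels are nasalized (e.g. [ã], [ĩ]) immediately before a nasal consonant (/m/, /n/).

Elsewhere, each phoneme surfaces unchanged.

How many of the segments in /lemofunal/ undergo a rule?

Segments that undergo a rule: /e/ → [ẽ] (rule 2); /u/ → [ũ] (rule 2); /l/ → [ɫ] (rule 1).
All other segments surface unchanged.

3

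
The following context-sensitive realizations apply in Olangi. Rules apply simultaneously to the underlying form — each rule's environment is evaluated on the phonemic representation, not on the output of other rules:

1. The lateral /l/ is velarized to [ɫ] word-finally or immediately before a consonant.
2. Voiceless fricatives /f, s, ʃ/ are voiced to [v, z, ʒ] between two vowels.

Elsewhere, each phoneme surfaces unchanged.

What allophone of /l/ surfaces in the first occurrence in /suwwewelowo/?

[l]

/l/ (between /e/ and /o/): rule 1 targets it, but not word-finally or immediately before a consonant → unchanged [l].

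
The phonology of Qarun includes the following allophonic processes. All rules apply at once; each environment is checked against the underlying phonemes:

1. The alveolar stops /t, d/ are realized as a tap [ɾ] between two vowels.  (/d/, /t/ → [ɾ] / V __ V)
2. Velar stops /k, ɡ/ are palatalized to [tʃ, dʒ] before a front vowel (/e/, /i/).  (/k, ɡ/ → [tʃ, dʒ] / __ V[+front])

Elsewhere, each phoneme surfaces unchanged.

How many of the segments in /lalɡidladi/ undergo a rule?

2

Segments that undergo a rule: /ɡ/ → [dʒ] (rule 2); /d/ → [ɾ] (rule 1).
All other segments surface unchanged.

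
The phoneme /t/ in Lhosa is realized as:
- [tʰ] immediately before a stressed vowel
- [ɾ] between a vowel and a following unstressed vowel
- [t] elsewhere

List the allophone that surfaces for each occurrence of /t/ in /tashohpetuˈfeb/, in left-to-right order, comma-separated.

Occurrence 1 (position 1): no conditioning environment matches → elsewhere allophone [t].
Occurrence 2 (position 9): between a vowel and an unstressed vowel → [ɾ].

[t], [ɾ]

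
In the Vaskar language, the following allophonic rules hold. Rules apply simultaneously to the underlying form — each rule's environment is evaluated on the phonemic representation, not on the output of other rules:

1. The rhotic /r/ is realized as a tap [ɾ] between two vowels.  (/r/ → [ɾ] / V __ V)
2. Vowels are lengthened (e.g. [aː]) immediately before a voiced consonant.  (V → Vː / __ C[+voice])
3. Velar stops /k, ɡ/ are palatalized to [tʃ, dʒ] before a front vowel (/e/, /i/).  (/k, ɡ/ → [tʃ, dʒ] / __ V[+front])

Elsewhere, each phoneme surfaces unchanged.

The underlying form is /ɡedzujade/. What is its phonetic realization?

/ɡ/ (word-initial): before a front vowel, so rule 3 applies → [dʒ].
/e/ — between /ɡ/ and /d/, before a voiced consonant — surfaces as [eː] (rule 2).
/d/ (between /e/ and /z/) is unaffected → [d].
/z/ — not in any rule's target class → [z].
/u/ meets the environment for rule 2 (before a voiced consonant) → [uː].
/j/ — not in any rule's target class → [j].
/a/ meets the environment for rule 2 (before a voiced consonant) → [aː].
/d/ — not in any rule's target class → [d].
/e/ — word-final; rule 2 does not apply here → [e].

[dʒeːdzuːjaːde]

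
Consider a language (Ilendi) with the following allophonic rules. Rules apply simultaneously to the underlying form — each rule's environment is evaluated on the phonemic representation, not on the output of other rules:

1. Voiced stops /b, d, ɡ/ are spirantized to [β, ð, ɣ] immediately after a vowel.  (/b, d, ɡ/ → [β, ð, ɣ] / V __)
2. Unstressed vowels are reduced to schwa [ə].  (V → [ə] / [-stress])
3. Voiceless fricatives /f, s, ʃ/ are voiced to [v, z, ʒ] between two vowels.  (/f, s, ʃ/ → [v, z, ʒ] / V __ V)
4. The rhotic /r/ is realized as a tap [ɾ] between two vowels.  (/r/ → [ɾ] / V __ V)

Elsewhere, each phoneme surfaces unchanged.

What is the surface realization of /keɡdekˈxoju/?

/k/ (word-initial) is unaffected → [k].
/e/ meets the environment for rule 2 (in an unstressed syllable) → [ə].
/ɡ/ — between /e/ and /d/, immediately after a vowel — surfaces as [ɣ] (rule 1).
/d/ (between /ɡ/ and /e/) fails the environment for rule 1, so it stays [d].
/e/ (between /d/ and /k/) occurs in an unstressed syllable → [ə] by rule 2.
/k/ (between /e/ and /x/): no rule targets it → [k].
/x/ (between /k/ and /o/) is unaffected → [x].
/o/ (between /x/ and /j/) fails the environment for rule 2, so it stays [o].
/j/ stays [j].
/u/ (word-final) occurs in an unstressed syllable → [ə] by rule 2.

[kəɣdəkˈxojə]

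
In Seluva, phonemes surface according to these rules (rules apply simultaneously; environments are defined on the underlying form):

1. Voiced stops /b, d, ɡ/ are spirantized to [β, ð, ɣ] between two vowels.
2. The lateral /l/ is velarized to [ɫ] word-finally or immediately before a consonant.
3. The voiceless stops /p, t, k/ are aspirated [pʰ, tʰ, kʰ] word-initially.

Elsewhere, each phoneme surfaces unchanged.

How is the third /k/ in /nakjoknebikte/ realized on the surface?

[k]

/k/ (between /i/ and /t/): rule 3 targets it, but not word-initially → unchanged [k].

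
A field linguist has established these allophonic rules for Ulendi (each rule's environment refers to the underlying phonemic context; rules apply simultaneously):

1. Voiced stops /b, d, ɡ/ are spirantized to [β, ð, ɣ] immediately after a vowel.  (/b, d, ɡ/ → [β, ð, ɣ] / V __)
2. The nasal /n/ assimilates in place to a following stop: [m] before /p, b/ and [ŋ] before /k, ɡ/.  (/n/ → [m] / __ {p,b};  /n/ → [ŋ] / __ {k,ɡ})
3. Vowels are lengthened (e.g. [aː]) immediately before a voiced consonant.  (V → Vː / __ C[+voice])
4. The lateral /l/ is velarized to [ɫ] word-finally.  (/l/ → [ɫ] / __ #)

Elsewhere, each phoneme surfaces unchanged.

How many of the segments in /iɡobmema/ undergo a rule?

5

Segments that undergo a rule: /i/ → [iː] (rule 3); /ɡ/ → [ɣ] (rule 1); /o/ → [oː] (rule 3); /b/ → [β] (rule 1); /e/ → [eː] (rule 3).
All other segments surface unchanged.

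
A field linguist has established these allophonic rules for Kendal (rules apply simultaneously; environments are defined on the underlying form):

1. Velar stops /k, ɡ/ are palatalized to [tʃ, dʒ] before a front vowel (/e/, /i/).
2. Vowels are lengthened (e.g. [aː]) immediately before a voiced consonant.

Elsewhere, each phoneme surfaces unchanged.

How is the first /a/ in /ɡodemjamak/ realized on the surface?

[aː]

/a/ (between /j/ and /m/) occurs before a voiced consonant → [aː] by rule 2.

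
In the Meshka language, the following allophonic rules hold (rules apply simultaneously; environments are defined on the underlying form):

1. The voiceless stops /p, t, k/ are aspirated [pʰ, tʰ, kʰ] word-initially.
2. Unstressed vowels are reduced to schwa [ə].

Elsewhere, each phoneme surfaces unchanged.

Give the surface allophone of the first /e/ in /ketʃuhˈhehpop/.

[ə]

/e/ — between /k/ and /t/, in an unstressed syllable — surfaces as [ə] (rule 2).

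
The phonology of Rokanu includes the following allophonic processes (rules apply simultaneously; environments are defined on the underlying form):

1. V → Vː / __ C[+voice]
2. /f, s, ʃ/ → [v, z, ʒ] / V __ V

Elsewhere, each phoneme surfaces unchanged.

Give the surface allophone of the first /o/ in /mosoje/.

/o/ (between /m/ and /s/): rule 1 targets it, but not before a voiced consonant → unchanged [o].

[o]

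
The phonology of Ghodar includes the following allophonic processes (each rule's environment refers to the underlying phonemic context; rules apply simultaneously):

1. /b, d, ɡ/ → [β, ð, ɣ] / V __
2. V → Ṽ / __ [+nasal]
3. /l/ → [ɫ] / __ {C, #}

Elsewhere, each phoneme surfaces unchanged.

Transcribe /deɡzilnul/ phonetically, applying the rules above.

/d/ (word-initial) is in the target of rule 1 but the environment (immediately after a vowel) is not met → [d].
/e/ — between /d/ and /ɡ/; rule 2 does not apply here → [e].
/ɡ/ (between /e/ and /z/): immediately after a vowel, so rule 1 applies → [ɣ].
/z/ (between /ɡ/ and /i/) is unaffected → [z].
/i/ (between /z/ and /l/) fails the environment for rule 2, so it stays [i].
Rule 3 applies to /l/ (between /i/ and /n/: word-finally or immediately before a consonant) → [ɫ].
/n/ stays [n].
/u/ (between /n/ and /l/) fails the environment for rule 2, so it stays [u].
/l/ meets the environment for rule 3 (word-finally or immediately before a consonant) → [ɫ].

[deɣziɫnuɫ]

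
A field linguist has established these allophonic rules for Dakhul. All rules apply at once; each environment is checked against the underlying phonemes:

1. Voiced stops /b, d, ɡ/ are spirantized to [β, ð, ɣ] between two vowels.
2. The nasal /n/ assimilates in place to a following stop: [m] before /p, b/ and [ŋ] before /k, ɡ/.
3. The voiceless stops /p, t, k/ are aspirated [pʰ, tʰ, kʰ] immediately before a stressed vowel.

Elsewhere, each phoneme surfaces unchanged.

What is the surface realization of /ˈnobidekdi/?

[ˈnoβiðekdi]

/n/ (word-initial): rule 2 targets it, but not before a labial or velar stop → unchanged [n].
/b/ (between /o/ and /i/) occurs between two vowels → [β] by rule 1.
Rule 1 applies to /d/ (between /i/ and /e/: between two vowels) → [ð].
/k/ (between /e/ and /d/) fails the environment for rule 3, so it stays [k].
/d/ — between /k/ and /i/; rule 1 does not apply here → [d].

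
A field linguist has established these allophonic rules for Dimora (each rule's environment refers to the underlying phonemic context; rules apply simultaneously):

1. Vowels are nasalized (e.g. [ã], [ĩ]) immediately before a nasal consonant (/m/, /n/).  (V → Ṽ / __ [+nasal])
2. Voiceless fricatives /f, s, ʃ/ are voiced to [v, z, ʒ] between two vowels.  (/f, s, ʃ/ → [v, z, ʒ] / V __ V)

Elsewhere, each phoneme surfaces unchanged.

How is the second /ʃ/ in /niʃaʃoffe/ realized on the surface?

[ʒ]

Rule 2 applies to /ʃ/ (between /a/ and /o/: between two vowels) → [ʒ].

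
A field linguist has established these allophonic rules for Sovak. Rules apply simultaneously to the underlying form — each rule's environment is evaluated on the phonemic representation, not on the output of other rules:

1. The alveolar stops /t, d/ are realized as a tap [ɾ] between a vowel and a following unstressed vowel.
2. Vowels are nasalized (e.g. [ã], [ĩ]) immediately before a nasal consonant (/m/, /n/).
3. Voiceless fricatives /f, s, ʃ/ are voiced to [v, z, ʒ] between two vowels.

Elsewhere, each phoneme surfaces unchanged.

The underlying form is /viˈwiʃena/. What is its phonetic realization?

/v/ (word-initial): no rule targets it → [v].
/i/ (between /v/ and /w/): rule 2 targets it, but not before a nasal consonant → unchanged [i].
/w/ (between /i/ and /i/): no rule targets it → [w].
/i/ (between /w/ and /ʃ/): rule 2 targets it, but not before a nasal consonant → unchanged [i].
/ʃ/ (between /i/ and /e/) occurs between two vowels → [ʒ] by rule 3.
/e/ (between /ʃ/ and /n/) occurs before a nasal consonant → [ẽ] by rule 2.
/n/ (between /e/ and /a/): no rule targets it → [n].
/a/ (word-final): rule 2 targets it, but not before a nasal consonant → unchanged [a].

[viˈwiʒẽna]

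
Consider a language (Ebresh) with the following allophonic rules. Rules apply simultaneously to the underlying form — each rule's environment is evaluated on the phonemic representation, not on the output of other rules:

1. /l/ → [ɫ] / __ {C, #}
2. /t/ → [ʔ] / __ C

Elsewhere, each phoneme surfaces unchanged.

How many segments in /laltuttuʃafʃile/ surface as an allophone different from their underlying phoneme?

2

Segments that undergo a rule: /l/ → [ɫ] (rule 1); /t/ → [ʔ] (rule 2).
All other segments surface unchanged.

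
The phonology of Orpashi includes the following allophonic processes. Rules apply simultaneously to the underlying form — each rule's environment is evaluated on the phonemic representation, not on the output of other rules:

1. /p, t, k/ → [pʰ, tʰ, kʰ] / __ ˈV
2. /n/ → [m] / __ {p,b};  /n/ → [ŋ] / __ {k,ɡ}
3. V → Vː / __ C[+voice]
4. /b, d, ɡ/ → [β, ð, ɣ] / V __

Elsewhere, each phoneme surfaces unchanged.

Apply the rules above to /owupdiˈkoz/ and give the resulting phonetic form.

[oːwupdiˈkʰoːz]

/o/ — word-initial, before a voiced consonant — surfaces as [oː] (rule 3).
/u/ (between /w/ and /p/) is in the target of rule 3 but the environment (before a voiced consonant) is not met → [u].
/p/ (between /u/ and /d/): rule 1 targets it, but not immediately before a stressed vowel → unchanged [p].
/d/ (between /p/ and /i/) fails the environment for rule 4, so it stays [d].
/i/ (between /d/ and /k/) fails the environment for rule 3, so it stays [i].
Rule 1 applies to /k/ (between /i/ and /o/: immediately before a stressed vowel) → [kʰ].
/o/ — between /k/ and /z/, before a voiced consonant — surfaces as [oː] (rule 3).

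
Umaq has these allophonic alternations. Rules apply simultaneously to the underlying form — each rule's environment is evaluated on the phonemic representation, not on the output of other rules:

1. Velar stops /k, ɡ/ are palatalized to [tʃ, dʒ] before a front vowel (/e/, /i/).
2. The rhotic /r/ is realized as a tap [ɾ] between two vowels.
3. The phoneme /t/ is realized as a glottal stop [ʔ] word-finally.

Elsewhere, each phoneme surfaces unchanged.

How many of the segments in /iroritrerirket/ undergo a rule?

5

Segments that undergo a rule: /r/ → [ɾ] (rule 2); /r/ → [ɾ] (rule 2); /r/ → [ɾ] (rule 2); /k/ → [tʃ] (rule 1); /t/ → [ʔ] (rule 3).
All other segments surface unchanged.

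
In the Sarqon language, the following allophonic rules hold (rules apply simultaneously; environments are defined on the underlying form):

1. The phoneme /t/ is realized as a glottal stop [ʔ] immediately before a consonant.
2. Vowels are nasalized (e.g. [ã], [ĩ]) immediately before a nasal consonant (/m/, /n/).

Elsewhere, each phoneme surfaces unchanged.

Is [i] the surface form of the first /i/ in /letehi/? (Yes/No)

/i/ (word-final): rule 2 targets it, but not before a nasal consonant → unchanged [i].
The actual realization is [i], which matches [i].

Yes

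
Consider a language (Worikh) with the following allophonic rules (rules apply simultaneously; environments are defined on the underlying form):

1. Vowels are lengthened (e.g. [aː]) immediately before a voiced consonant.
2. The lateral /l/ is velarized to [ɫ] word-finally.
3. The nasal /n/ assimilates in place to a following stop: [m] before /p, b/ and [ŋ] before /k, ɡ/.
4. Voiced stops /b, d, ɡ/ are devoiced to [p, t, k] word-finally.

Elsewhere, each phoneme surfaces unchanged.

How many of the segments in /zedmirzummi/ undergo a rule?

Segments that undergo a rule: /e/ → [eː] (rule 1); /i/ → [iː] (rule 1); /u/ → [uː] (rule 1).
All other segments surface unchanged.

3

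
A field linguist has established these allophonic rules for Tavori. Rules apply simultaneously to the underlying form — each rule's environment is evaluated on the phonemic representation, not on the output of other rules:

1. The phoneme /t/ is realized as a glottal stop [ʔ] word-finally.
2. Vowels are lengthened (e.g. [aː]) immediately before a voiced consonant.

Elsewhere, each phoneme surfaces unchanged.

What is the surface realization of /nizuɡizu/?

[niːzuːɡiːzu]

Rule 2 applies to /i/ (between /n/ and /z/: before a voiced consonant) → [iː].
Rule 2 applies to /u/ (between /z/ and /ɡ/: before a voiced consonant) → [uː].
/i/ (between /ɡ/ and /z/): before a voiced consonant, so rule 2 applies → [iː].
/u/ — word-final; rule 2 does not apply here → [u].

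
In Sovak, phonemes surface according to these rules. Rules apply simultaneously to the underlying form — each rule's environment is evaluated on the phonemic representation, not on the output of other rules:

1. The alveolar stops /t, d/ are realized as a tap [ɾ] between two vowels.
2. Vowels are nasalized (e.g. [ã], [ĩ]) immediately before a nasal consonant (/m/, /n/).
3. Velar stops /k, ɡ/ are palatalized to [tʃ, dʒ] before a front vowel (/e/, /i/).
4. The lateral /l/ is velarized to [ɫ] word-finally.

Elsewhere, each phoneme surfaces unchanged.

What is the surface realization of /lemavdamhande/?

/l/ — word-initial; rule 4 does not apply here → [l].
Rule 2 applies to /e/ (between /l/ and /m/: before a nasal consonant) → [ẽ].
/a/ (between /m/ and /v/): rule 2 targets it, but not before a nasal consonant → unchanged [a].
/d/ (between /v/ and /a/): rule 1 targets it, but not between two vowels → unchanged [d].
Rule 2 applies to /a/ (between /d/ and /m/: before a nasal consonant) → [ã].
/a/ — between /h/ and /n/, before a nasal consonant — surfaces as [ã] (rule 2).
/d/ (between /n/ and /e/) fails the environment for rule 1, so it stays [d].
/e/ (word-final) fails the environment for rule 2, so it stays [e].

[lẽmavdãmhãnde]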